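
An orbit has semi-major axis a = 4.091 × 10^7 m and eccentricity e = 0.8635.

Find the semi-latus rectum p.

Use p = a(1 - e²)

p = a (1 − e²).
p = 4.091e+07 · (1 − (0.8635)²) = 4.091e+07 · 0.254368 ≈ 1.041e+07 m = 1.041 × 10^7 m.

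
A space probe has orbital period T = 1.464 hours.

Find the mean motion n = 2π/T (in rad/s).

Convert to SI: T = 1.464 hours = 5270.4 s.
n = 2π / T.
n = 2π / 5270.4 s ≈ 0.001192 rad/s.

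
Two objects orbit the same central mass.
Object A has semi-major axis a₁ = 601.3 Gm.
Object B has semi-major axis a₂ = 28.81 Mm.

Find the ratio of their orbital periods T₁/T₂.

Convert to SI: a₁ = 601.3 Gm = 6.013e+11 m; a₂ = 28.81 Mm = 2.881e+07 m.
From Kepler's third law, (T₁/T₂)² = (a₁/a₂)³, so T₁/T₂ = (a₁/a₂)^(3/2).
a₁/a₂ = 6.013e+11 / 2.881e+07 = 20871.2.
T₁/T₂ = (20871.2)^(3/2) ≈ 3.015e+06.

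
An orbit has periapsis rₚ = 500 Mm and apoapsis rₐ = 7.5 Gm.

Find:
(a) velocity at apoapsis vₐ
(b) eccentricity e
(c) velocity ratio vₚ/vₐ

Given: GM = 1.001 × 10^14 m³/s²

Convert to SI: rₚ = 500 Mm = 5e+08 m; rₐ = 7.5 Gm = 7.5e+09 m.
(a) With a = (rₚ + rₐ)/2 = 4e+09 m, vₐ = √(GM (2/rₐ − 1/a)) = √(1.001e+14 · (2/7.5e+09 − 1/4e+09)) m/s ≈ 40.85 m/s
(b) e = (rₐ − rₚ)/(rₐ + rₚ) = (7.5e+09 − 5e+08)/(7.5e+09 + 5e+08) ≈ 0.875
(c) Conservation of angular momentum (rₚvₚ = rₐvₐ) gives vₚ/vₐ = rₐ/rₚ = 7.5e+09/5e+08 ≈ 15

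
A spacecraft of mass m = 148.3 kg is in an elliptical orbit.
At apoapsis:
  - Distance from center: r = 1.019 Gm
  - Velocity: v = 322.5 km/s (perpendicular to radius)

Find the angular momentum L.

Convert to SI: r = 1.019 Gm = 1.019e+09 m; v = 322.5 km/s = 322500 m/s.
Since v is perpendicular to r, L = m · v · r.
L = 148.3 · 322500 · 1.019e+09 kg·m²/s ≈ 4.874e+16 kg·m²/s.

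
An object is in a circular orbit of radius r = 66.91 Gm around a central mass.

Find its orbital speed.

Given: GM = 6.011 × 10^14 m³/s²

Convert to SI: r = 66.91 Gm = 6.691e+10 m.
For a circular orbit, gravity supplies the centripetal force, so v = √(GM / r).
v = √(6.011e+14 / 6.691e+10) m/s ≈ 94.78 m/s = 94.78 m/s.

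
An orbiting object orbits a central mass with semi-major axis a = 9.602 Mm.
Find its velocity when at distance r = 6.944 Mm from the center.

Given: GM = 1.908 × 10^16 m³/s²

Convert to SI: a = 9.602 Mm = 9.602e+06 m; r = 6.944 Mm = 6.944e+06 m.
Vis-viva: v = √(GM · (2/r − 1/a)).
2/r − 1/a = 2/6.944e+06 − 1/9.602e+06 = 1.83873e-07 m⁻¹.
v = √(1.908e+16 · 1.83873e-07) m/s ≈ 5.923e+04 m/s = 59.23 km/s.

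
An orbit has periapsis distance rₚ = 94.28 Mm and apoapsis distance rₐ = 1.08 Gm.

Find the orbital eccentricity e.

Convert to SI: rₚ = 94.28 Mm = 9.428e+07 m; rₐ = 1.08 Gm = 1.08e+09 m.
e = (rₐ − rₚ) / (rₐ + rₚ).
e = (1.08e+09 − 9.428e+07) / (1.08e+09 + 9.428e+07) = 9.8572e+08 / 1.17428e+09 ≈ 0.8394.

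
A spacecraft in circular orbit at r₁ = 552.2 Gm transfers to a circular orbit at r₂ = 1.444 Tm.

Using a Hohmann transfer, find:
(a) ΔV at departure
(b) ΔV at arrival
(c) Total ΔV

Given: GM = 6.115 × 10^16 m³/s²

Convert to SI: r₁ = 552.2 Gm = 5.522e+11 m; r₂ = 1.444 Tm = 1.444e+12 m.
Transfer semi-major axis: a_t = (r₁ + r₂)/2 = (5.522e+11 + 1.444e+12)/2 = 9.981e+11 m.
Circular speeds: v₁ = √(GM/r₁) = 332.774 m/s, v₂ = √(GM/r₂) = 205.785 m/s.
Transfer speeds (vis-viva v² = GM(2/r − 1/a_t)): v₁ᵗ = 400.264 m/s, v₂ᵗ = 153.065 m/s.
(a) ΔV₁ = |v₁ᵗ − v₁| ≈ 67.49 m/s = 67.49 m/s.
(b) ΔV₂ = |v₂ − v₂ᵗ| ≈ 52.72 m/s = 52.72 m/s.
(c) ΔV_total = ΔV₁ + ΔV₂ ≈ 120.2 m/s = 120.2 m/s.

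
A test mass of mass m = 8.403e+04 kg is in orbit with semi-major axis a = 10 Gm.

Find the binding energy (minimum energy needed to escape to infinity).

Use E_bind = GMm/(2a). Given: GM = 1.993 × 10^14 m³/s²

Convert to SI: a = 10 Gm = 1e+10 m.
Total orbital energy is E = −GMm/(2a); binding energy is E_bind = −E = GMm/(2a).
E_bind = 1.993e+14 · 8.403e+04 / (2 · 1e+10) J ≈ 8.374e+08 J = 837.4 MJ.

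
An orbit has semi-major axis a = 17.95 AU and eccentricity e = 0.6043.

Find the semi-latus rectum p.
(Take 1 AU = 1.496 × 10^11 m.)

Convert to SI: a = 17.95 AU = 2.68532e+12 m.
p = a (1 − e²).
p = 2.68532e+12 · (1 − (0.6043)²) = 2.68532e+12 · 0.634822 ≈ 1.705e+12 m = 11.4 AU.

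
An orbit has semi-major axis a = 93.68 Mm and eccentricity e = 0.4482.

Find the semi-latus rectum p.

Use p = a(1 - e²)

Convert to SI: a = 93.68 Mm = 9.368e+07 m.
p = a (1 − e²).
p = 9.368e+07 · (1 − (0.4482)²) = 9.368e+07 · 0.799117 ≈ 7.486e+07 m = 74.86 Mm.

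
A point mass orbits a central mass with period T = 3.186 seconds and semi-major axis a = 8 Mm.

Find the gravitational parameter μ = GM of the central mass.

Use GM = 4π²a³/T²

Convert to SI: a = 8 Mm = 8e+06 m.
GM = 4π² · a³ / T².
GM = 4π² · (8e+06)³ / (3.186)² m³/s² ≈ 1.991e+21 m³/s² = 1.991 × 10^21 m³/s².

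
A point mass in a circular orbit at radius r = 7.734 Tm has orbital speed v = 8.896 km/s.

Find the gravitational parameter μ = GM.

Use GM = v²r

Convert to SI: r = 7.734 Tm = 7.734e+12 m; v = 8.896 km/s = 8896 m/s.
For a circular orbit v² = GM/r, so GM = v² · r.
GM = (8896)² · 7.734e+12 m³/s² ≈ 6.121e+20 m³/s² = 6.121 × 10^20 m³/s².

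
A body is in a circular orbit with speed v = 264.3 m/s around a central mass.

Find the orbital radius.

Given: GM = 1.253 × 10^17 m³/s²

For a circular orbit, v² = GM / r, so r = GM / v².
r = 1.253e+17 / (264.3)² m ≈ 1.794e+12 m = 1.794 Tm.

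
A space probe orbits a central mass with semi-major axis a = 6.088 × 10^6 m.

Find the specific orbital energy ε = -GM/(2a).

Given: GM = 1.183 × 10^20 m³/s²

ε = −GM / (2a).
ε = −1.183e+20 / (2 · 6.088e+06) J/kg ≈ -9.716e+12 J/kg = -9716 GJ/kg.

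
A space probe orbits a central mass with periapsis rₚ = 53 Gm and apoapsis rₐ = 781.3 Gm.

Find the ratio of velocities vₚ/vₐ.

Convert to SI: rₚ = 53 Gm = 5.3e+10 m; rₐ = 781.3 Gm = 7.813e+11 m.
Conservation of angular momentum gives rₚvₚ = rₐvₐ, so vₚ/vₐ = rₐ/rₚ.
vₚ/vₐ = 7.813e+11 / 5.3e+10 ≈ 14.74.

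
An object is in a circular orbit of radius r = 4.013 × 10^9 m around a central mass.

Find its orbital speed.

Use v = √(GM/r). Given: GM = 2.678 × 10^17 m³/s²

For a circular orbit, gravity supplies the centripetal force, so v = √(GM / r).
v = √(2.678e+17 / 4.013e+09) m/s ≈ 8169 m/s = 8.169 km/s.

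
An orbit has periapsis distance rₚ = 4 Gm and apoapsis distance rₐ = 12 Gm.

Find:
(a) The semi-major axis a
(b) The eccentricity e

Convert to SI: rₚ = 4 Gm = 4e+09 m; rₐ = 12 Gm = 1.2e+10 m.
(a) a = (rₚ + rₐ) / 2 = (4e+09 + 1.2e+10) / 2 ≈ 8e+09 m = 8 Gm.
(b) e = (rₐ − rₚ) / (rₐ + rₚ) = (1.2e+10 − 4e+09) / (1.2e+10 + 4e+09) ≈ 0.5.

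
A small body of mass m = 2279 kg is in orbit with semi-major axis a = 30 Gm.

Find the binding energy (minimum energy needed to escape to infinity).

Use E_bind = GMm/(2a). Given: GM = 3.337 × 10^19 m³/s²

Convert to SI: a = 30 Gm = 3e+10 m.
Total orbital energy is E = −GMm/(2a); binding energy is E_bind = −E = GMm/(2a).
E_bind = 3.337e+19 · 2279 / (2 · 3e+10) J ≈ 1.268e+12 J = 1.268 TJ.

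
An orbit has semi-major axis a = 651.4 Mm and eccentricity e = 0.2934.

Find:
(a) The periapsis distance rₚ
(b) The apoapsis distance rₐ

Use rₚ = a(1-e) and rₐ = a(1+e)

Convert to SI: a = 651.4 Mm = 6.514e+08 m.
(a) rₚ = a(1 − e) = 6.514e+08 · (1 − 0.2934) = 6.514e+08 · 0.7066 ≈ 4.603e+08 m = 460.3 Mm.
(b) rₐ = a(1 + e) = 6.514e+08 · (1 + 0.2934) = 6.514e+08 · 1.2934 ≈ 8.425e+08 m = 842.5 Mm.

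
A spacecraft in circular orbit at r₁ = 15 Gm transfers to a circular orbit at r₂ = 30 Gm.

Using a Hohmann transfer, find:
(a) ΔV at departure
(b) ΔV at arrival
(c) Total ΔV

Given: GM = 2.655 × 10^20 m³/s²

Convert to SI: r₁ = 15 Gm = 1.5e+10 m; r₂ = 30 Gm = 3e+10 m.
Transfer semi-major axis: a_t = (r₁ + r₂)/2 = (1.5e+10 + 3e+10)/2 = 2.25e+10 m.
Circular speeds: v₁ = √(GM/r₁) = 133041 m/s, v₂ = √(GM/r₂) = 94074.4 m/s.
Transfer speeds (vis-viva v² = GM(2/r − 1/a_t)): v₁ᵗ = 153623 m/s, v₂ᵗ = 76811.5 m/s.
(a) ΔV₁ = |v₁ᵗ − v₁| ≈ 2.058e+04 m/s = 20.58 km/s.
(b) ΔV₂ = |v₂ − v₂ᵗ| ≈ 1.726e+04 m/s = 17.26 km/s.
(c) ΔV_total = ΔV₁ + ΔV₂ ≈ 3.784e+04 m/s = 37.84 km/s.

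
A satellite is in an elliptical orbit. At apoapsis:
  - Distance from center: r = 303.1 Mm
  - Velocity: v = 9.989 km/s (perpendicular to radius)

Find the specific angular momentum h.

Convert to SI: r = 303.1 Mm = 3.031e+08 m; v = 9.989 km/s = 9989 m/s.
With v perpendicular to r, h = r · v.
h = 3.031e+08 · 9989 m²/s ≈ 3.028e+12 m²/s.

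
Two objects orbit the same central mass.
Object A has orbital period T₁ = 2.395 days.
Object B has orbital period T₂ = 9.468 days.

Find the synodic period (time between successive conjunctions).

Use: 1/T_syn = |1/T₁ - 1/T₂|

Convert to SI: T₁ = 2.395 days = 206928 s; T₂ = 9.468 days = 818035 s.
T_syn = |T₁ · T₂ / (T₁ − T₂)|.
T_syn = |206928 · 818035 / (206928 − 818035)| s ≈ 2.77e+05 s = 3.206 days.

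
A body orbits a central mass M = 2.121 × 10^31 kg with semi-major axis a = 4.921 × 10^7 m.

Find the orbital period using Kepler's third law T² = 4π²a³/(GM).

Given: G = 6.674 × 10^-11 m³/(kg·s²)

GM = G · M = 6.674e-11 · 2.121e+31 = 1.41556e+21 m³/s².
Kepler's third law: T = 2π √(a³ / GM).
Substituting a = 4.921e+07 m and GM = 1.41556e+21 m³/s²:
T = 2π √((4.921e+07)³ / 1.41556e+21) s
T ≈ 57.65 s = 57.65 seconds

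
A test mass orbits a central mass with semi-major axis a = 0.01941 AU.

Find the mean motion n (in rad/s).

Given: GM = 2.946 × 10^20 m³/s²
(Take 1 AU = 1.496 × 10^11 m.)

Convert to SI: a = 0.01941 AU = 2.90374e+09 m.
n = √(GM / a³).
n = √(2.946e+20 / (2.90374e+09)³) rad/s ≈ 0.0001097 rad/s.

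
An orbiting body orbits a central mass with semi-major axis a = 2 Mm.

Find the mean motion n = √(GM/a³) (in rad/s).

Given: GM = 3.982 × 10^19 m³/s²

Convert to SI: a = 2 Mm = 2e+06 m.
n = √(GM / a³).
n = √(3.982e+19 / (2e+06)³) rad/s ≈ 2.231 rad/s.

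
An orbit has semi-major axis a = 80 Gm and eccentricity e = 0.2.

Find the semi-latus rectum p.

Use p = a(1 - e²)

Convert to SI: a = 80 Gm = 8e+10 m.
p = a (1 − e²).
p = 8e+10 · (1 − (0.2)²) = 8e+10 · 0.96 ≈ 7.68e+10 m = 76.8 Gm.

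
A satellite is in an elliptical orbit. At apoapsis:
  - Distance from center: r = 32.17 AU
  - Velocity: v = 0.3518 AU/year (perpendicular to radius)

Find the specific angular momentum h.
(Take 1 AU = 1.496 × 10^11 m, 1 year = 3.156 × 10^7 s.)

Convert to SI: r = 32.17 AU = 4.81263e+12 m; v = 0.3518 AU/year = 1667.59 m/s.
With v perpendicular to r, h = r · v.
h = 4.81263e+12 · 1667.59 m²/s ≈ 8.026e+15 m²/s.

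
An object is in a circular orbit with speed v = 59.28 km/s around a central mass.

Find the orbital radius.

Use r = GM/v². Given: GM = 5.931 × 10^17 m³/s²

Convert to SI: v = 59.28 km/s = 59280 m/s.
For a circular orbit, v² = GM / r, so r = GM / v².
r = 5.931e+17 / (59280)² m ≈ 1.688e+08 m = 1.688 × 10^8 m.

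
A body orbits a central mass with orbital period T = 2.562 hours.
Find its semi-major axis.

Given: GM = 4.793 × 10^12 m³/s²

Convert to SI: T = 2.562 hours = 9223.2 s.
Invert Kepler's third law: a = (GM · T² / (4π²))^(1/3).
Substituting T = 9223.2 s and GM = 4.793e+12 m³/s²:
a = (4.793e+12 · (9223.2)² / (4π²))^(1/3) m
a ≈ 2.178e+06 m = 2.178 Mm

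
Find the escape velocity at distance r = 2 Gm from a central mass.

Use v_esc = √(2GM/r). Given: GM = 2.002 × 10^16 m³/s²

Convert to SI: r = 2 Gm = 2e+09 m.
Escape velocity comes from setting total energy to zero: ½v² − GM/r = 0 ⇒ v_esc = √(2GM / r).
v_esc = √(2 · 2.002e+16 / 2e+09) m/s ≈ 4474 m/s = 4.474 km/s.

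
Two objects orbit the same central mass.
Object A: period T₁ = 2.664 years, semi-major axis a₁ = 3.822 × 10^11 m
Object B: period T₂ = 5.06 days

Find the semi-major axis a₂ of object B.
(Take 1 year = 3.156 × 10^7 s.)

Convert to SI: T₁ = 2.664 years = 8.40758e+07 s; T₂ = 5.06 days = 437184 s.
Kepler's third law: (T₁/T₂)² = (a₁/a₂)³ ⇒ a₂ = a₁ · (T₂/T₁)^(2/3).
T₂/T₁ = 437184 / 8.40758e+07 = 0.00519988.
a₂ = 3.822e+11 · (0.00519988)^(2/3) m ≈ 1.147e+10 m = 1.147 × 10^10 m.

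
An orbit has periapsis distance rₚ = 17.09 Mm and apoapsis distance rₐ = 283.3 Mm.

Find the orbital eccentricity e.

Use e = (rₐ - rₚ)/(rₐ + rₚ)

Convert to SI: rₚ = 17.09 Mm = 1.709e+07 m; rₐ = 283.3 Mm = 2.833e+08 m.
e = (rₐ − rₚ) / (rₐ + rₚ).
e = (2.833e+08 − 1.709e+07) / (2.833e+08 + 1.709e+07) = 2.6621e+08 / 3.0039e+08 ≈ 0.8862.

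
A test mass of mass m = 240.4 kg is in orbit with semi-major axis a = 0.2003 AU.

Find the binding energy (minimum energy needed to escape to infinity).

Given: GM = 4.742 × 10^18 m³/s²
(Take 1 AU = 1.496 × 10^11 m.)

Convert to SI: a = 0.2003 AU = 2.99649e+10 m.
Total orbital energy is E = −GMm/(2a); binding energy is E_bind = −E = GMm/(2a).
E_bind = 4.742e+18 · 240.4 / (2 · 2.99649e+10) J ≈ 1.902e+10 J = 19.02 GJ.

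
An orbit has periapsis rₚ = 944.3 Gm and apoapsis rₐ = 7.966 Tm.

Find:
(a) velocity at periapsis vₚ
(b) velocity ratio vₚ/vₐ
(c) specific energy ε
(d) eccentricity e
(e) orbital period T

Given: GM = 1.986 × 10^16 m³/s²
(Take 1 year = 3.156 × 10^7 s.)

Convert to SI: rₚ = 944.3 Gm = 9.443e+11 m; rₐ = 7.966 Tm = 7.966e+12 m.
(a) With a = (rₚ + rₐ)/2 = 4.45515e+12 m, vₚ = √(GM (2/rₚ − 1/a)) = √(1.986e+16 · (2/9.443e+11 − 1/4.45515e+12)) m/s ≈ 193.9 m/s
(b) Conservation of angular momentum (rₚvₚ = rₐvₐ) gives vₚ/vₐ = rₐ/rₚ = 7.966e+12/9.443e+11 ≈ 8.436
(c) With a = (rₚ + rₐ)/2 = 4.45515e+12 m, ε = −GM/(2a) = −1.986e+16/(2 · 4.45515e+12) J/kg ≈ -2229 J/kg
(d) e = (rₐ − rₚ)/(rₐ + rₚ) = (7.966e+12 − 9.443e+11)/(7.966e+12 + 9.443e+11) ≈ 0.788
(e) With a = (rₚ + rₐ)/2 = 4.45515e+12 m, T = 2π √(a³/GM) = 2π √((4.45515e+12)³/1.986e+16) s ≈ 4.193e+11 s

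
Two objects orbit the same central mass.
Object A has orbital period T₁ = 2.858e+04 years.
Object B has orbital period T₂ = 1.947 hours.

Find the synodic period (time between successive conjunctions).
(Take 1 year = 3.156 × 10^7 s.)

Convert to SI: T₁ = 2.858e+04 years = 9.01985e+11 s; T₂ = 1.947 hours = 7009.2 s.
T_syn = |T₁ · T₂ / (T₁ − T₂)|.
T_syn = |9.01985e+11 · 7009.2 / (9.01985e+11 − 7009.2)| s ≈ 7009 s = 1.947 hours.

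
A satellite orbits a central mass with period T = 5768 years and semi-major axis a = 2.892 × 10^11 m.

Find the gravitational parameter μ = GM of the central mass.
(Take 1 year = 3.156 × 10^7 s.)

Convert to SI: T = 5768 years = 1.82038e+11 s.
GM = 4π² · a³ / T².
GM = 4π² · (2.892e+11)³ / (1.82038e+11)² m³/s² ≈ 2.882e+13 m³/s² = 2.882 × 10^13 m³/s².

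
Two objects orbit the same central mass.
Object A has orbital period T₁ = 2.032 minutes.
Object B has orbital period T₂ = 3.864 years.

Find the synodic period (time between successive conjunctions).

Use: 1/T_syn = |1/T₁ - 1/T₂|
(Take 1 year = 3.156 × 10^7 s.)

Convert to SI: T₁ = 2.032 minutes = 121.92 s; T₂ = 3.864 years = 1.21948e+08 s.
T_syn = |T₁ · T₂ / (T₁ − T₂)|.
T_syn = |121.92 · 1.21948e+08 / (121.92 − 1.21948e+08)| s ≈ 121.9 s = 2.032 minutes.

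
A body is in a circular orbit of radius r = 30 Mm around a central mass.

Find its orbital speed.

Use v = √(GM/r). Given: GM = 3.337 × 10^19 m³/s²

Convert to SI: r = 30 Mm = 3e+07 m.
For a circular orbit, gravity supplies the centripetal force, so v = √(GM / r).
v = √(3.337e+19 / 3e+07) m/s ≈ 1.055e+06 m/s = 1055 km/s.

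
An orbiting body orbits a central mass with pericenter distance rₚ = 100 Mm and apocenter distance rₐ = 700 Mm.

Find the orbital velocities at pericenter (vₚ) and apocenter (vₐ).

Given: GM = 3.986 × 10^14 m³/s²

Convert to SI: rₚ = 100 Mm = 1e+08 m; rₐ = 700 Mm = 7e+08 m.
Use the vis-viva equation v² = GM(2/r − 1/a) with a = (rₚ + rₐ)/2 = (1e+08 + 7e+08)/2 = 4e+08 m.
vₚ = √(GM · (2/rₚ − 1/a)) = √(3.986e+14 · (2/1e+08 − 1/4e+08)) m/s ≈ 2641 m/s = 2.641 km/s.
vₐ = √(GM · (2/rₐ − 1/a)) = √(3.986e+14 · (2/7e+08 − 1/4e+08)) m/s ≈ 377.3 m/s = 377.3 m/s.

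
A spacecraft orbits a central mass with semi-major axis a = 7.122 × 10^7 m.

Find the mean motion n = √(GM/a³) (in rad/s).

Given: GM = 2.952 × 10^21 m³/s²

n = √(GM / a³).
n = √(2.952e+21 / (7.122e+07)³) rad/s ≈ 0.0904 rad/s.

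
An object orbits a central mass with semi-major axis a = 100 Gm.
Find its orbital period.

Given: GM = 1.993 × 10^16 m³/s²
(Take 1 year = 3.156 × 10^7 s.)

Convert to SI: a = 100 Gm = 1e+11 m.
Kepler's third law: T = 2π √(a³ / GM).
Substituting a = 1e+11 m and GM = 1.993e+16 m³/s²:
T = 2π √((1e+11)³ / 1.993e+16) s
T ≈ 1.407e+09 s = 44.6 years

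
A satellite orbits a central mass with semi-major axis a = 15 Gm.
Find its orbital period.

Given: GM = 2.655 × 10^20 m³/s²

Convert to SI: a = 15 Gm = 1.5e+10 m.
Kepler's third law: T = 2π √(a³ / GM).
Substituting a = 1.5e+10 m and GM = 2.655e+20 m³/s²:
T = 2π √((1.5e+10)³ / 2.655e+20) s
T ≈ 7.084e+05 s = 8.199 days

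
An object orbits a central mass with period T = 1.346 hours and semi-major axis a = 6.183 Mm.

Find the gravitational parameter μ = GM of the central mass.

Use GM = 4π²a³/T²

Convert to SI: T = 1.346 hours = 4845.6 s; a = 6.183 Mm = 6.183e+06 m.
GM = 4π² · a³ / T².
GM = 4π² · (6.183e+06)³ / (4845.6)² m³/s² ≈ 3.974e+14 m³/s² = 3.974 × 10^14 m³/s².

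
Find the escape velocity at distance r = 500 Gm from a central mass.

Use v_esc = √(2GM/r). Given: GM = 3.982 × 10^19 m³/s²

Convert to SI: r = 500 Gm = 5e+11 m.
Escape velocity comes from setting total energy to zero: ½v² − GM/r = 0 ⇒ v_esc = √(2GM / r).
v_esc = √(2 · 3.982e+19 / 5e+11) m/s ≈ 1.262e+04 m/s = 12.62 km/s.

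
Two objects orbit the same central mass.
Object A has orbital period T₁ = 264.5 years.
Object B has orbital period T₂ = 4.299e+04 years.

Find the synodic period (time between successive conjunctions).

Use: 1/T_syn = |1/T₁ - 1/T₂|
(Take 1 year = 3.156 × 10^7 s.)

Convert to SI: T₁ = 264.5 years = 8.34762e+09 s; T₂ = 4.299e+04 years = 1.35676e+12 s.
T_syn = |T₁ · T₂ / (T₁ − T₂)|.
T_syn = |8.34762e+09 · 1.35676e+12 / (8.34762e+09 − 1.35676e+12)| s ≈ 8.399e+09 s = 266.1 years.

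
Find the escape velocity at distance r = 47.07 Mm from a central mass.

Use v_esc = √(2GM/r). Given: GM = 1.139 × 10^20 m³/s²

Convert to SI: r = 47.07 Mm = 4.707e+07 m.
Escape velocity comes from setting total energy to zero: ½v² − GM/r = 0 ⇒ v_esc = √(2GM / r).
v_esc = √(2 · 1.139e+20 / 4.707e+07) m/s ≈ 2.2e+06 m/s = 2200 km/s.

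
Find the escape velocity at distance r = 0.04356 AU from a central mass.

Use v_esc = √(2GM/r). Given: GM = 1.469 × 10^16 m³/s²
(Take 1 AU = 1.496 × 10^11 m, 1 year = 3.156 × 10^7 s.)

Convert to SI: r = 0.04356 AU = 6.51658e+09 m.
Escape velocity comes from setting total energy to zero: ½v² − GM/r = 0 ⇒ v_esc = √(2GM / r).
v_esc = √(2 · 1.469e+16 / 6.51658e+09) m/s ≈ 2123 m/s = 0.4479 AU/year.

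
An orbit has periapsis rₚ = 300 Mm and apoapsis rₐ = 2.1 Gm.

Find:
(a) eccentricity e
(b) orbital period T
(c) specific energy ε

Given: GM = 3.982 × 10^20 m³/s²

Convert to SI: rₚ = 300 Mm = 3e+08 m; rₐ = 2.1 Gm = 2.1e+09 m.
(a) e = (rₐ − rₚ)/(rₐ + rₚ) = (2.1e+09 − 3e+08)/(2.1e+09 + 3e+08) ≈ 0.75
(b) With a = (rₚ + rₐ)/2 = 1.2e+09 m, T = 2π √(a³/GM) = 2π √((1.2e+09)³/3.982e+20) s ≈ 1.309e+04 s
(c) With a = (rₚ + rₐ)/2 = 1.2e+09 m, ε = −GM/(2a) = −3.982e+20/(2 · 1.2e+09) J/kg ≈ -1.659e+11 J/kg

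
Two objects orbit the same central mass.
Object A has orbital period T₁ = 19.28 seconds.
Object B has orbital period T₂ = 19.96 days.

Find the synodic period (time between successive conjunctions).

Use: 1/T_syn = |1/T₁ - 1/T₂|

Convert to SI: T₂ = 19.96 days = 1.72454e+06 s.
T_syn = |T₁ · T₂ / (T₁ − T₂)|.
T_syn = |19.28 · 1.72454e+06 / (19.28 − 1.72454e+06)| s ≈ 19.28 s = 19.28 seconds.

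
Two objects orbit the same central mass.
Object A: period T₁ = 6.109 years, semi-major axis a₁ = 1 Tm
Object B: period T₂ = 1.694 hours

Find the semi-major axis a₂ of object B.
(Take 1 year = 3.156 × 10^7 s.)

Convert to SI: T₁ = 6.109 years = 1.928e+08 s; a₁ = 1 Tm = 1e+12 m; T₂ = 1.694 hours = 6098.4 s.
Kepler's third law: (T₁/T₂)² = (a₁/a₂)³ ⇒ a₂ = a₁ · (T₂/T₁)^(2/3).
T₂/T₁ = 6098.4 / 1.928e+08 = 3.16307e-05.
a₂ = 1e+12 · (3.16307e-05)^(2/3) m ≈ 1e+09 m = 1 Gm.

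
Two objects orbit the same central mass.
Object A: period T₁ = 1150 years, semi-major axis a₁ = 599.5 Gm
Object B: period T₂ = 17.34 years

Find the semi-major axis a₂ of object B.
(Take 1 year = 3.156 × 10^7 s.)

Convert to SI: T₁ = 1150 years = 3.6294e+10 s; a₁ = 599.5 Gm = 5.995e+11 m; T₂ = 17.34 years = 5.4725e+08 s.
Kepler's third law: (T₁/T₂)² = (a₁/a₂)³ ⇒ a₂ = a₁ · (T₂/T₁)^(2/3).
T₂/T₁ = 5.4725e+08 / 3.6294e+10 = 0.0150783.
a₂ = 5.995e+11 · (0.0150783)^(2/3) m ≈ 3.659e+10 m = 36.59 Gm.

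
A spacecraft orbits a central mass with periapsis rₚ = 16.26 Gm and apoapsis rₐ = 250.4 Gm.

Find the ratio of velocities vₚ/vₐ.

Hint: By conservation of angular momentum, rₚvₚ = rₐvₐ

Convert to SI: rₚ = 16.26 Gm = 1.626e+10 m; rₐ = 250.4 Gm = 2.504e+11 m.
Conservation of angular momentum gives rₚvₚ = rₐvₐ, so vₚ/vₐ = rₐ/rₚ.
vₚ/vₐ = 2.504e+11 / 1.626e+10 ≈ 15.4.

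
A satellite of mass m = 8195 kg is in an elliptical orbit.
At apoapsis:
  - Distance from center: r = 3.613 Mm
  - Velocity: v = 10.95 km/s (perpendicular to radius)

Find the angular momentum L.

Convert to SI: r = 3.613 Mm = 3.613e+06 m; v = 10.95 km/s = 10950 m/s.
Since v is perpendicular to r, L = m · v · r.
L = 8195 · 10950 · 3.613e+06 kg·m²/s ≈ 3.242e+14 kg·m²/s.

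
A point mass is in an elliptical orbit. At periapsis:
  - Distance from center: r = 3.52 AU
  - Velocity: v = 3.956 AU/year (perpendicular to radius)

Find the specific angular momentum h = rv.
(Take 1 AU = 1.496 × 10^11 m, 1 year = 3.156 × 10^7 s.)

Convert to SI: r = 3.52 AU = 5.26592e+11 m; v = 3.956 AU/year = 18752.1 m/s.
With v perpendicular to r, h = r · v.
h = 5.26592e+11 · 18752.1 m²/s ≈ 9.875e+15 m²/s.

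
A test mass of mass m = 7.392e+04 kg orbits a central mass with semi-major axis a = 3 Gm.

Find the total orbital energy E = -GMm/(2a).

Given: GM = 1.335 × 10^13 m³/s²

Convert to SI: a = 3 Gm = 3e+09 m.
E = −GMm / (2a).
E = −1.335e+13 · 7.392e+04 / (2 · 3e+09) J ≈ -1.645e+08 J = -164.5 MJ.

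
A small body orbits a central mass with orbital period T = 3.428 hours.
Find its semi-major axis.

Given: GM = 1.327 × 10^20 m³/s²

Convert to SI: T = 3.428 hours = 12340.8 s.
Invert Kepler's third law: a = (GM · T² / (4π²))^(1/3).
Substituting T = 12340.8 s and GM = 1.327e+20 m³/s²:
a = (1.327e+20 · (12340.8)² / (4π²))^(1/3) m
a ≈ 8e+08 m = 800 Mm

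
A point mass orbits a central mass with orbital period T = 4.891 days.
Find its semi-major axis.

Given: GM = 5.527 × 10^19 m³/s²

Convert to SI: T = 4.891 days = 422582 s.
Invert Kepler's third law: a = (GM · T² / (4π²))^(1/3).
Substituting T = 422582 s and GM = 5.527e+19 m³/s²:
a = (5.527e+19 · (422582)² / (4π²))^(1/3) m
a ≈ 6.3e+09 m = 6.3 Gm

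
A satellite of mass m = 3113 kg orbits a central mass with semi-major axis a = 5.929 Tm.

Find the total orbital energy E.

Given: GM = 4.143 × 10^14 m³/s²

Convert to SI: a = 5.929 Tm = 5.929e+12 m.
E = −GMm / (2a).
E = −4.143e+14 · 3113 / (2 · 5.929e+12) J ≈ -1.088e+05 J = -108.8 kJ.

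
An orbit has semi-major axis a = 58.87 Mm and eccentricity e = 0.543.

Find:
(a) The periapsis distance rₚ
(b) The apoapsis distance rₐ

Convert to SI: a = 58.87 Mm = 5.887e+07 m.
(a) rₚ = a(1 − e) = 5.887e+07 · (1 − 0.543) = 5.887e+07 · 0.457 ≈ 2.69e+07 m = 26.9 Mm.
(b) rₐ = a(1 + e) = 5.887e+07 · (1 + 0.543) = 5.887e+07 · 1.543 ≈ 9.084e+07 m = 90.84 Mm.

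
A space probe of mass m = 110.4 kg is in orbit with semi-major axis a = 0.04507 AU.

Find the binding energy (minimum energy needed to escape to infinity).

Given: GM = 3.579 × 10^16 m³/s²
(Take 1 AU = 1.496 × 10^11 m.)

Convert to SI: a = 0.04507 AU = 6.74247e+09 m.
Total orbital energy is E = −GMm/(2a); binding energy is E_bind = −E = GMm/(2a).
E_bind = 3.579e+16 · 110.4 / (2 · 6.74247e+09) J ≈ 2.93e+08 J = 293 MJ.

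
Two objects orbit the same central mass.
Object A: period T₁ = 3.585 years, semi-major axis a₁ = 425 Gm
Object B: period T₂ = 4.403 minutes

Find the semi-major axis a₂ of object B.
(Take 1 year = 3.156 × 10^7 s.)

Convert to SI: T₁ = 3.585 years = 1.13143e+08 s; a₁ = 425 Gm = 4.25e+11 m; T₂ = 4.403 minutes = 264.18 s.
Kepler's third law: (T₁/T₂)² = (a₁/a₂)³ ⇒ a₂ = a₁ · (T₂/T₁)^(2/3).
T₂/T₁ = 264.18 / 1.13143e+08 = 2.33493e-06.
a₂ = 4.25e+11 · (2.33493e-06)^(2/3) m ≈ 7.48e+07 m = 74.8 Mm.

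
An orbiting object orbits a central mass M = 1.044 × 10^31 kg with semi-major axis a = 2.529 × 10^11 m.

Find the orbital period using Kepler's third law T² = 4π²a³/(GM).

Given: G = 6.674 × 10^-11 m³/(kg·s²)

GM = G · M = 6.674e-11 · 1.044e+31 = 6.96766e+20 m³/s².
Kepler's third law: T = 2π √(a³ / GM).
Substituting a = 2.529e+11 m and GM = 6.96766e+20 m³/s²:
T = 2π √((2.529e+11)³ / 6.96766e+20) s
T ≈ 3.027e+07 s = 350.4 days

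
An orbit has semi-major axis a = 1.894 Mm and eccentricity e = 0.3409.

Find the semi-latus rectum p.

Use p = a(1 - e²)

Convert to SI: a = 1.894 Mm = 1.894e+06 m.
p = a (1 − e²).
p = 1.894e+06 · (1 − (0.3409)²) = 1.894e+06 · 0.883787 ≈ 1.674e+06 m = 1.674 Mm.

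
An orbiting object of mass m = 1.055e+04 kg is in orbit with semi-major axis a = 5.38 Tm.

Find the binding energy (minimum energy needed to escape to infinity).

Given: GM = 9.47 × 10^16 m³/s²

Convert to SI: a = 5.38 Tm = 5.38e+12 m.
Total orbital energy is E = −GMm/(2a); binding energy is E_bind = −E = GMm/(2a).
E_bind = 9.47e+16 · 1.055e+04 / (2 · 5.38e+12) J ≈ 9.285e+07 J = 92.85 MJ.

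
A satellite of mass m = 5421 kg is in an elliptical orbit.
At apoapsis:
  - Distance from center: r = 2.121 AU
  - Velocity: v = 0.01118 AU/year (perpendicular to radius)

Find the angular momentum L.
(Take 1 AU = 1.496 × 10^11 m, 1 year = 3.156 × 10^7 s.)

Convert to SI: r = 2.121 AU = 3.17302e+11 m; v = 0.01118 AU/year = 52.9952 m/s.
Since v is perpendicular to r, L = m · v · r.
L = 5421 · 52.9952 · 3.17302e+11 kg·m²/s ≈ 9.116e+16 kg·m²/s.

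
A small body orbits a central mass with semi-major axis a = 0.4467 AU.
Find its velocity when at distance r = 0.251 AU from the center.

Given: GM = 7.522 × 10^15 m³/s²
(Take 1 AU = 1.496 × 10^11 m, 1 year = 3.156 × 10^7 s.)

Convert to SI: a = 0.4467 AU = 6.68263e+10 m; r = 0.251 AU = 3.75496e+10 m.
Vis-viva: v = √(GM · (2/r − 1/a)).
2/r − 1/a = 2/3.75496e+10 − 1/6.68263e+10 = 3.82987e-11 m⁻¹.
v = √(7.522e+15 · 3.82987e-11) m/s ≈ 536.7 m/s = 0.1132 AU/year.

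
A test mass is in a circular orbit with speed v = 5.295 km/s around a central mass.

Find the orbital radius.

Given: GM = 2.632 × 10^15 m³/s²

Convert to SI: v = 5.295 km/s = 5295 m/s.
For a circular orbit, v² = GM / r, so r = GM / v².
r = 2.632e+15 / (5295)² m ≈ 9.388e+07 m = 93.88 Mm.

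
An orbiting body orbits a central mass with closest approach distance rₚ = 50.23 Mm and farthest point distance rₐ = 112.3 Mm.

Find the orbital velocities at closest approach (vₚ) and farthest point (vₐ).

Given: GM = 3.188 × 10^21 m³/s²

Convert to SI: rₚ = 50.23 Mm = 5.023e+07 m; rₐ = 112.3 Mm = 1.123e+08 m.
Use the vis-viva equation v² = GM(2/r − 1/a) with a = (rₚ + rₐ)/2 = (5.023e+07 + 1.123e+08)/2 = 8.1265e+07 m.
vₚ = √(GM · (2/rₚ − 1/a)) = √(3.188e+21 · (2/5.023e+07 − 1/8.1265e+07)) m/s ≈ 9.365e+06 m/s = 9365 km/s.
vₐ = √(GM · (2/rₐ − 1/a)) = √(3.188e+21 · (2/1.123e+08 − 1/8.1265e+07)) m/s ≈ 4.189e+06 m/s = 4189 km/s.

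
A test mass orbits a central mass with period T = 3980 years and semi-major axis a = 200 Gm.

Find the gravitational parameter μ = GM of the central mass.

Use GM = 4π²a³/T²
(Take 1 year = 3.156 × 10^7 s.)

Convert to SI: T = 3980 years = 1.25609e+11 s; a = 200 Gm = 2e+11 m.
GM = 4π² · a³ / T².
GM = 4π² · (2e+11)³ / (1.25609e+11)² m³/s² ≈ 2.002e+13 m³/s² = 2.002 × 10^13 m³/s².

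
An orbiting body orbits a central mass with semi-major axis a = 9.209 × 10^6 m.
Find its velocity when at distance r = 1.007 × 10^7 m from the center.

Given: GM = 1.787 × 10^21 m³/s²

Vis-viva: v = √(GM · (2/r − 1/a)).
2/r − 1/a = 2/1.007e+07 − 1/9.209e+06 = 9.00203e-08 m⁻¹.
v = √(1.787e+21 · 9.00203e-08) m/s ≈ 1.268e+07 m/s = 1.268e+04 km/s.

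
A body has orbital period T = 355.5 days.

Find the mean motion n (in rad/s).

Convert to SI: T = 355.5 days = 3.07152e+07 s.
n = 2π / T.
n = 2π / 3.07152e+07 s ≈ 2.046e-07 rad/s.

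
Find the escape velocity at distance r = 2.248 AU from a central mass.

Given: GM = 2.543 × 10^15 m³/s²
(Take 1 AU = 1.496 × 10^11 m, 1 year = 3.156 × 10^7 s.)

Convert to SI: r = 2.248 AU = 3.36301e+11 m.
Escape velocity comes from setting total energy to zero: ½v² − GM/r = 0 ⇒ v_esc = √(2GM / r).
v_esc = √(2 · 2.543e+15 / 3.36301e+11) m/s ≈ 123 m/s = 0.02594 AU/year.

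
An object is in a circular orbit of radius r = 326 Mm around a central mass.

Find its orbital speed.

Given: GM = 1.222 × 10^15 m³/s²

Convert to SI: r = 326 Mm = 3.26e+08 m.
For a circular orbit, gravity supplies the centripetal force, so v = √(GM / r).
v = √(1.222e+15 / 3.26e+08) m/s ≈ 1936 m/s = 1.936 km/s.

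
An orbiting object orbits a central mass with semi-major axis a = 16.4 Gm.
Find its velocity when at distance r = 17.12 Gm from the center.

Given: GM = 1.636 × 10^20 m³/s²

Convert to SI: a = 16.4 Gm = 1.64e+10 m; r = 17.12 Gm = 1.712e+10 m.
Vis-viva: v = √(GM · (2/r − 1/a)).
2/r − 1/a = 2/1.712e+10 − 1/1.64e+10 = 5.58468e-11 m⁻¹.
v = √(1.636e+20 · 5.58468e-11) m/s ≈ 9.559e+04 m/s = 95.59 km/s.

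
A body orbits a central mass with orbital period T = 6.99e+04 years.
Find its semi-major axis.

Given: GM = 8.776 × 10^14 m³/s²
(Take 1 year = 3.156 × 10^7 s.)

Convert to SI: T = 6.99e+04 years = 2.20604e+12 s.
Invert Kepler's third law: a = (GM · T² / (4π²))^(1/3).
Substituting T = 2.20604e+12 s and GM = 8.776e+14 m³/s²:
a = (8.776e+14 · (2.20604e+12)² / (4π²))^(1/3) m
a ≈ 4.765e+12 m = 4.765 × 10^12 m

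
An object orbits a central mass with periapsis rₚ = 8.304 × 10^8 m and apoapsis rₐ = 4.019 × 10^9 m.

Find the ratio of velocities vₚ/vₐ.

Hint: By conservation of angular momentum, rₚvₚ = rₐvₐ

Conservation of angular momentum gives rₚvₚ = rₐvₐ, so vₚ/vₐ = rₐ/rₚ.
vₚ/vₐ = 4.019e+09 / 8.304e+08 ≈ 4.84.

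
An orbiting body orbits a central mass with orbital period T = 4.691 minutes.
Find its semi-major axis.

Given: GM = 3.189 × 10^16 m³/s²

Convert to SI: T = 4.691 minutes = 281.46 s.
Invert Kepler's third law: a = (GM · T² / (4π²))^(1/3).
Substituting T = 281.46 s and GM = 3.189e+16 m³/s²:
a = (3.189e+16 · (281.46)² / (4π²))^(1/3) m
a ≈ 4e+06 m = 4 Mm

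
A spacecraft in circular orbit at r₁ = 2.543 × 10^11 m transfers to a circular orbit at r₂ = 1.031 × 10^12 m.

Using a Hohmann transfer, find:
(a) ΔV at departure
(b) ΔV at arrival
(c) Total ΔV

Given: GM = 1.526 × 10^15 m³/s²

Transfer semi-major axis: a_t = (r₁ + r₂)/2 = (2.543e+11 + 1.031e+12)/2 = 6.4265e+11 m.
Circular speeds: v₁ = √(GM/r₁) = 77.4647 m/s, v₂ = √(GM/r₂) = 38.4723 m/s.
Transfer speeds (vis-viva v² = GM(2/r − 1/a_t)): v₁ᵗ = 98.1174 m/s, v₂ᵗ = 24.201 m/s.
(a) ΔV₁ = |v₁ᵗ − v₁| ≈ 20.65 m/s = 20.65 m/s.
(b) ΔV₂ = |v₂ − v₂ᵗ| ≈ 14.27 m/s = 14.27 m/s.
(c) ΔV_total = ΔV₁ + ΔV₂ ≈ 34.92 m/s = 34.92 m/s.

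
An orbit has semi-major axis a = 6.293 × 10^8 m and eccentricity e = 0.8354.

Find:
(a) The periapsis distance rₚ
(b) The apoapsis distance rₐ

(a) rₚ = a(1 − e) = 6.293e+08 · (1 − 0.8354) = 6.293e+08 · 0.1646 ≈ 1.036e+08 m = 1.036 × 10^8 m.
(b) rₐ = a(1 + e) = 6.293e+08 · (1 + 0.8354) = 6.293e+08 · 1.8354 ≈ 1.155e+09 m = 1.155 × 10^9 m.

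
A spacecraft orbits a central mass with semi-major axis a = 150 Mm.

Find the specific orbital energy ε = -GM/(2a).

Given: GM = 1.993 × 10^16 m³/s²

Convert to SI: a = 150 Mm = 1.5e+08 m.
ε = −GM / (2a).
ε = −1.993e+16 / (2 · 1.5e+08) J/kg ≈ -6.643e+07 J/kg = -66.43 MJ/kg.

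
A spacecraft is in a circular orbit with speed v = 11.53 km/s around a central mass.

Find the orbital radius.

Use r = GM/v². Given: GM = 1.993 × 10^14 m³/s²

Convert to SI: v = 11.53 km/s = 11530 m/s.
For a circular orbit, v² = GM / r, so r = GM / v².
r = 1.993e+14 / (11530)² m ≈ 1.499e+06 m = 1.499 Mm.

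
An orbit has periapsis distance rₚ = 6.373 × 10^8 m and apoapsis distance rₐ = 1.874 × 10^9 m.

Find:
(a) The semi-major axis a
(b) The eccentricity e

(a) a = (rₚ + rₐ) / 2 = (6.373e+08 + 1.874e+09) / 2 ≈ 1.256e+09 m = 1.256 × 10^9 m.
(b) e = (rₐ − rₚ) / (rₐ + rₚ) = (1.874e+09 − 6.373e+08) / (1.874e+09 + 6.373e+08) ≈ 0.4925.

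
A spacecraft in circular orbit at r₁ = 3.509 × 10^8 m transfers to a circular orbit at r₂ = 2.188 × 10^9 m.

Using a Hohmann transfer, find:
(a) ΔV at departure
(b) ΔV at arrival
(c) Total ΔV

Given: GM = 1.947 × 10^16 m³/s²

Transfer semi-major axis: a_t = (r₁ + r₂)/2 = (3.509e+08 + 2.188e+09)/2 = 1.26945e+09 m.
Circular speeds: v₁ = √(GM/r₁) = 7448.89 m/s, v₂ = √(GM/r₂) = 2983.04 m/s.
Transfer speeds (vis-viva v² = GM(2/r − 1/a_t)): v₁ᵗ = 9779.29 m/s, v₂ᵗ = 1568.35 m/s.
(a) ΔV₁ = |v₁ᵗ − v₁| ≈ 2330 m/s = 2.33 km/s.
(b) ΔV₂ = |v₂ − v₂ᵗ| ≈ 1415 m/s = 1.415 km/s.
(c) ΔV_total = ΔV₁ + ΔV₂ ≈ 3745 m/s = 3.745 km/s.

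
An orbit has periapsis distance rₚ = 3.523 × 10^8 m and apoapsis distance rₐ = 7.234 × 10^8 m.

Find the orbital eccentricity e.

e = (rₐ − rₚ) / (rₐ + rₚ).
e = (7.234e+08 − 3.523e+08) / (7.234e+08 + 3.523e+08) = 3.711e+08 / 1.0757e+09 ≈ 0.345.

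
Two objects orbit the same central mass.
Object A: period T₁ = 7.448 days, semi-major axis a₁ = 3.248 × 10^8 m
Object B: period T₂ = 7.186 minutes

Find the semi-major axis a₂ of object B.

Convert to SI: T₁ = 7.448 days = 643507 s; T₂ = 7.186 minutes = 431.16 s.
Kepler's third law: (T₁/T₂)² = (a₁/a₂)³ ⇒ a₂ = a₁ · (T₂/T₁)^(2/3).
T₂/T₁ = 431.16 / 643507 = 0.000670016.
a₂ = 3.248e+08 · (0.000670016)^(2/3) m ≈ 2.487e+06 m = 2.487 × 10^6 m.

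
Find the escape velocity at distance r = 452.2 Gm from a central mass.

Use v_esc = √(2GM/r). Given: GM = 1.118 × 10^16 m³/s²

Convert to SI: r = 452.2 Gm = 4.522e+11 m.
Escape velocity comes from setting total energy to zero: ½v² − GM/r = 0 ⇒ v_esc = √(2GM / r).
v_esc = √(2 · 1.118e+16 / 4.522e+11) m/s ≈ 222.4 m/s = 222.4 m/s.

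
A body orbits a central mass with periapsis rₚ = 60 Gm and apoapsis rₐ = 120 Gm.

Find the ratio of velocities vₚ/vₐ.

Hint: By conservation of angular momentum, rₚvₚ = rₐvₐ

Convert to SI: rₚ = 60 Gm = 6e+10 m; rₐ = 120 Gm = 1.2e+11 m.
Conservation of angular momentum gives rₚvₚ = rₐvₐ, so vₚ/vₐ = rₐ/rₚ.
vₚ/vₐ = 1.2e+11 / 6e+10 ≈ 2.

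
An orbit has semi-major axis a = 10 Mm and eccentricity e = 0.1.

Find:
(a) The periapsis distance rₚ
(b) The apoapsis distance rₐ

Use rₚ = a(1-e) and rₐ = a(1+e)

Convert to SI: a = 10 Mm = 1e+07 m.
(a) rₚ = a(1 − e) = 1e+07 · (1 − 0.1) = 1e+07 · 0.9 ≈ 9e+06 m = 9 Mm.
(b) rₐ = a(1 + e) = 1e+07 · (1 + 0.1) = 1e+07 · 1.1 ≈ 1.1e+07 m = 11 Mm.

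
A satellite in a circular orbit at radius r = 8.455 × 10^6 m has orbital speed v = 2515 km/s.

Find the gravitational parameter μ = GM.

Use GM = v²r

Convert to SI: v = 2515 km/s = 2.515e+06 m/s.
For a circular orbit v² = GM/r, so GM = v² · r.
GM = (2.515e+06)² · 8.455e+06 m³/s² ≈ 5.348e+19 m³/s² = 5.348 × 10^19 m³/s².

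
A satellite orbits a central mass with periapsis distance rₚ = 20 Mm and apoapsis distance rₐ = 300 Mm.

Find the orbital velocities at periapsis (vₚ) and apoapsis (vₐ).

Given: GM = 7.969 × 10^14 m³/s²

Convert to SI: rₚ = 20 Mm = 2e+07 m; rₐ = 300 Mm = 3e+08 m.
Use the vis-viva equation v² = GM(2/r − 1/a) with a = (rₚ + rₐ)/2 = (2e+07 + 3e+08)/2 = 1.6e+08 m.
vₚ = √(GM · (2/rₚ − 1/a)) = √(7.969e+14 · (2/2e+07 − 1/1.6e+08)) m/s ≈ 8643 m/s = 8.643 km/s.
vₐ = √(GM · (2/rₐ − 1/a)) = √(7.969e+14 · (2/3e+08 − 1/1.6e+08)) m/s ≈ 576.2 m/s = 576.2 m/s.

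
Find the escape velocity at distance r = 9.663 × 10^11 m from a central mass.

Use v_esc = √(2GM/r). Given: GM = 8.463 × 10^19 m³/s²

Escape velocity comes from setting total energy to zero: ½v² − GM/r = 0 ⇒ v_esc = √(2GM / r).
v_esc = √(2 · 8.463e+19 / 9.663e+11) m/s ≈ 1.323e+04 m/s = 13.23 km/s.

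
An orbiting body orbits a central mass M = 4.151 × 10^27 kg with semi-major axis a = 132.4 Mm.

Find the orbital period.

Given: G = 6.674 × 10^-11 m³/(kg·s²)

Convert to SI: a = 132.4 Mm = 1.324e+08 m.
GM = G · M = 6.674e-11 · 4.151e+27 = 2.77038e+17 m³/s².
Kepler's third law: T = 2π √(a³ / GM).
Substituting a = 1.324e+08 m and GM = 2.77038e+17 m³/s²:
T = 2π √((1.324e+08)³ / 2.77038e+17) s
T ≈ 1.819e+04 s = 5.052 hours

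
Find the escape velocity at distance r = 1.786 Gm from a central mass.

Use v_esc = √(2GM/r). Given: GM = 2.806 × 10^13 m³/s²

Convert to SI: r = 1.786 Gm = 1.786e+09 m.
Escape velocity comes from setting total energy to zero: ½v² − GM/r = 0 ⇒ v_esc = √(2GM / r).
v_esc = √(2 · 2.806e+13 / 1.786e+09) m/s ≈ 177.3 m/s = 177.3 m/s.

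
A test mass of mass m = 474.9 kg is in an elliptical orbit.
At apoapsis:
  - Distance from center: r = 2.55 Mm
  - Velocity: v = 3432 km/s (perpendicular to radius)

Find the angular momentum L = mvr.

Convert to SI: r = 2.55 Mm = 2.55e+06 m; v = 3432 km/s = 3.432e+06 m/s.
Since v is perpendicular to r, L = m · v · r.
L = 474.9 · 3.432e+06 · 2.55e+06 kg·m²/s ≈ 4.156e+15 kg·m²/s.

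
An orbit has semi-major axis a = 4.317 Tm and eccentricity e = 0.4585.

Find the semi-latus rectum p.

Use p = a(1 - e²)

Convert to SI: a = 4.317 Tm = 4.317e+12 m.
p = a (1 − e²).
p = 4.317e+12 · (1 − (0.4585)²) = 4.317e+12 · 0.789778 ≈ 3.409e+12 m = 3.409 Tm.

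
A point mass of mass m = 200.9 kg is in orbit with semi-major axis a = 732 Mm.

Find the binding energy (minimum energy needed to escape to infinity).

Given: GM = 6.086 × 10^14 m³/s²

Convert to SI: a = 732 Mm = 7.32e+08 m.
Total orbital energy is E = −GMm/(2a); binding energy is E_bind = −E = GMm/(2a).
E_bind = 6.086e+14 · 200.9 / (2 · 7.32e+08) J ≈ 8.352e+07 J = 83.52 MJ.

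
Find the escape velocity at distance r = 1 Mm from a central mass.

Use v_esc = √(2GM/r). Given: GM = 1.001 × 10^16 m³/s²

Convert to SI: r = 1 Mm = 1e+06 m.
Escape velocity comes from setting total energy to zero: ½v² − GM/r = 0 ⇒ v_esc = √(2GM / r).
v_esc = √(2 · 1.001e+16 / 1e+06) m/s ≈ 1.415e+05 m/s = 141.5 km/s.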